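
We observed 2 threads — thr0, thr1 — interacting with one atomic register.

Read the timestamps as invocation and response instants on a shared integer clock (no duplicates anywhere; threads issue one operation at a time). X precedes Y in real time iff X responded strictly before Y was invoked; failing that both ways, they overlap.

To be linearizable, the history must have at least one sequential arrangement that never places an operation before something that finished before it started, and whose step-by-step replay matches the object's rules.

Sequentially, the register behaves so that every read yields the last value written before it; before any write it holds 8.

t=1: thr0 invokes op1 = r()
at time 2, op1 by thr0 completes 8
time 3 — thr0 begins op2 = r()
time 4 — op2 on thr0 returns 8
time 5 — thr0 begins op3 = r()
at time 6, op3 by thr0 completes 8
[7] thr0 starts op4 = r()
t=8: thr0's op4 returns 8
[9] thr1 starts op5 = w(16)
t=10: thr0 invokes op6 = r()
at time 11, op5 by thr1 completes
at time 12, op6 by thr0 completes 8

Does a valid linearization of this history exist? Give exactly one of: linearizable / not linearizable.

linearizable

one valid linearization: op1, op2, op3, op4, op6, op5
step 1: op1 r() → 8 — value 8
step 2: op2 r() → 8 — value 8
step 3: op3 r() → 8 — value 8
step 4: op4 r() → 8 — value 8
step 5: op6 r() → 8 — value 8
step 6: op5 w(16) — value 16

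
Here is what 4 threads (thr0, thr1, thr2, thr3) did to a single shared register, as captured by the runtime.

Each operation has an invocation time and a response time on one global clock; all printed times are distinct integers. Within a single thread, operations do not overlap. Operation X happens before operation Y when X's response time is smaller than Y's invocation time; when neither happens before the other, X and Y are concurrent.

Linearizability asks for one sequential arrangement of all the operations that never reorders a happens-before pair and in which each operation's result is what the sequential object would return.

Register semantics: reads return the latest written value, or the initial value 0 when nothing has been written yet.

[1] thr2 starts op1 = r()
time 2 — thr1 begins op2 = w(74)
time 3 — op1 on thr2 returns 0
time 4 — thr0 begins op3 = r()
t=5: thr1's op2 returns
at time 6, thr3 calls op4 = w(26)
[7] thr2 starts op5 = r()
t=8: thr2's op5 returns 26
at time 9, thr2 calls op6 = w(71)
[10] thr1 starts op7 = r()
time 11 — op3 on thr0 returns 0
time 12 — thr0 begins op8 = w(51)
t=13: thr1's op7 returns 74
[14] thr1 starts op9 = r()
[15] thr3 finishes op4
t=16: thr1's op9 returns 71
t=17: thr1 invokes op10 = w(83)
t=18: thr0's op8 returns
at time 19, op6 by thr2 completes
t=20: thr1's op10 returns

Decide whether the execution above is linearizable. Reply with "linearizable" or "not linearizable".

prefix check: 1..12 passes, 1..13 fails once op7's time-13 response joins
no legal order exists: 7 real-time-consistent candidates over 5 completed register operations, all rejected
completion choices over the 3 pending operations (op4, op6, op8) were checked; none helps
e.g. op1, op2, op3, op5, op7 (pending dropped): illegal at step 3, since op3 r() → 0 cannot apply there
e.g. op1, op2, op5, op3, op7 (pending dropped): illegal at step 3, since op5 r() → 26 cannot apply there

not linearizable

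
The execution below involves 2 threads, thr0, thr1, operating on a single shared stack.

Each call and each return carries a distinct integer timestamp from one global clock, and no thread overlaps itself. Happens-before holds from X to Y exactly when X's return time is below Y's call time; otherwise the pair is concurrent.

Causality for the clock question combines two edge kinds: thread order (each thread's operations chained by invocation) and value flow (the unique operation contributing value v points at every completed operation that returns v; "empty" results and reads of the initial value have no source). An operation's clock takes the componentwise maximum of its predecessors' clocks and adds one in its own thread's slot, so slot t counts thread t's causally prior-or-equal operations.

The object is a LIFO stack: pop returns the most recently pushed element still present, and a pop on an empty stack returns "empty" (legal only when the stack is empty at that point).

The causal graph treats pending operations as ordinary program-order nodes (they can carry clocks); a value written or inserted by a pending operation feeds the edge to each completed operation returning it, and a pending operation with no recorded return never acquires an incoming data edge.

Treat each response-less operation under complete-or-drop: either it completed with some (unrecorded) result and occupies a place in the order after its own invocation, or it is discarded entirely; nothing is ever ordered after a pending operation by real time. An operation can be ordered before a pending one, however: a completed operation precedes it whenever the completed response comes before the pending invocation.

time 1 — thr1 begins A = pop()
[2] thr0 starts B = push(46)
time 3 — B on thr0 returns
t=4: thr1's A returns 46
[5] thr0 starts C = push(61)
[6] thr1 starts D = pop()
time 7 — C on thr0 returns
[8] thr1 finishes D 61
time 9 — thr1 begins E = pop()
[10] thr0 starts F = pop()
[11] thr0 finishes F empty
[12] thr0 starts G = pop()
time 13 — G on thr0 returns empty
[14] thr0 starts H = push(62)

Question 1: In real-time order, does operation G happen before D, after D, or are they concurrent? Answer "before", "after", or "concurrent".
Answer: after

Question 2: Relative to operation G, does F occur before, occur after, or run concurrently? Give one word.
Answer: before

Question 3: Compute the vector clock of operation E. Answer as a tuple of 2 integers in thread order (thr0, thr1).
Answer: (2, 3)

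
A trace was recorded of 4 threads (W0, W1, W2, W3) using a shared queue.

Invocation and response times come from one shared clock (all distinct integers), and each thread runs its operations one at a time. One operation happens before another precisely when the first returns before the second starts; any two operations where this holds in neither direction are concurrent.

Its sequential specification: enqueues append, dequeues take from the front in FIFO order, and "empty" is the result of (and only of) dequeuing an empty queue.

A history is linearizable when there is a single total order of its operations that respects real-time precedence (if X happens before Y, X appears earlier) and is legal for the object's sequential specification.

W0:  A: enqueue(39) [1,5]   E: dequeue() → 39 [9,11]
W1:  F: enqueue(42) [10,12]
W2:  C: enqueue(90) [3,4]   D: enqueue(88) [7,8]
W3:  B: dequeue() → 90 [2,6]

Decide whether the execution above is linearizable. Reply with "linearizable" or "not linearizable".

linearizable

a witness: C, A, B, D, E, F
1. C enqueue(90), leaving queue <90>
2. A enqueue(39), leaving queue <90,39>
3. B dequeue() → 90, leaving queue <39>
4. D enqueue(88), leaving queue <39,88>
5. E dequeue() → 39, leaving queue <88>
6. F enqueue(42), leaving queue <88,42>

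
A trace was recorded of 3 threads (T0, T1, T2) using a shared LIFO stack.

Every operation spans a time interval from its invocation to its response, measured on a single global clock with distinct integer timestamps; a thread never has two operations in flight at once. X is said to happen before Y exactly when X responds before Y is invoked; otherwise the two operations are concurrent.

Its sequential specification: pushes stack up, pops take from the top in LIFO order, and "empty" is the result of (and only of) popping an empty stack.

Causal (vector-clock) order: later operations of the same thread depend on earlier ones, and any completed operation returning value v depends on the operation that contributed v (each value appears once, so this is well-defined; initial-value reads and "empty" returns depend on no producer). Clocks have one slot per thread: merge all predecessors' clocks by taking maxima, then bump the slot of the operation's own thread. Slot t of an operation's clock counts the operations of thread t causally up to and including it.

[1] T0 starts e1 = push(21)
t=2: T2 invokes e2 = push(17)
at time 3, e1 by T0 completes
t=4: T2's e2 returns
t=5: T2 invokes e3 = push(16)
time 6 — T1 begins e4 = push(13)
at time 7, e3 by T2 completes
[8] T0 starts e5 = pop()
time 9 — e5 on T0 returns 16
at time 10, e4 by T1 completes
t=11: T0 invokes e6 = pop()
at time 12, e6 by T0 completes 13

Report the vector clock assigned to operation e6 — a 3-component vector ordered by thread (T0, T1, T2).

invoked at 2, e2 has no predecessors; its own T2 bump gives (0, 0, 1)
invoked at 6, e4 has no predecessors; its own T1 bump gives (0, 1, 0)
invoked at 1, e1 has no predecessors; its own T0 bump gives (1, 0, 0)
from VC(e2)=(0, 0, 1), e3 (invoked 5) maxes components and bumps T2 → (0, 0, 2)
from VC(e1)=(1, 0, 0), VC(e3)=(0, 0, 2), e5 (invoked 8) maxes components and bumps T0 → (2, 0, 2)
from VC(e4)=(0, 1, 0), VC(e5)=(2, 0, 2), e6 (invoked 11) maxes components and bumps T0 → (3, 1, 2)
target: VC(e6) = (3, 1, 2)

(3, 1, 2)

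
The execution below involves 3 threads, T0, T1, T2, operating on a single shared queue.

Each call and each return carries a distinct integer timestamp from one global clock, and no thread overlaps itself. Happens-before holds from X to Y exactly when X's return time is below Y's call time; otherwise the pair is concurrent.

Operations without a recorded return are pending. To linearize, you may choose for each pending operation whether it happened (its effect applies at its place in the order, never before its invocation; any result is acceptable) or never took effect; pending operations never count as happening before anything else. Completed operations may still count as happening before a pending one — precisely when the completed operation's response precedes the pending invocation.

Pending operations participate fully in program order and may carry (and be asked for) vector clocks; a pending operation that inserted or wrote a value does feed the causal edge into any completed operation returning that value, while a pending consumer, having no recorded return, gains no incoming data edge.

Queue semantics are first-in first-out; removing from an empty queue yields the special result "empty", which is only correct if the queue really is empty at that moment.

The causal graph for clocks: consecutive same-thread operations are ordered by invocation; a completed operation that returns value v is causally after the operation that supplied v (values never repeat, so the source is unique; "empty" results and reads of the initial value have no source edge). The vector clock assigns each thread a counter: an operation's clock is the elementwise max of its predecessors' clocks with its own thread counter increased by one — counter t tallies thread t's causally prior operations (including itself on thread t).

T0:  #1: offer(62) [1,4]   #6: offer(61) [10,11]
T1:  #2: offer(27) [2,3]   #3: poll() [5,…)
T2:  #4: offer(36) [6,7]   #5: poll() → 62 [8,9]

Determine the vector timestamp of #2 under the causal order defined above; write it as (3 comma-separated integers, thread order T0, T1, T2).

(0, 1, 0)

root op #4, invoked 6: fresh clock plus T2's own tick → (0, 0, 1)
root op #2, invoked 2: fresh clock plus T1's own tick → (0, 1, 0)
root op #1, invoked 1: fresh clock plus T0's own tick → (1, 0, 0)
#3, invoked 5, takes VC(#2)=(0, 1, 0) under max, adds 1 for T1 → (0, 2, 0)
#6, invoked 10, takes VC(#1)=(1, 0, 0) under max, adds 1 for T0 → (2, 0, 0)
#5, invoked 8, takes VC(#1)=(1, 0, 0), VC(#4)=(0, 0, 1) under max, adds 1 for T2 → (1, 0, 2)
target: VC(#2) = (0, 1, 0)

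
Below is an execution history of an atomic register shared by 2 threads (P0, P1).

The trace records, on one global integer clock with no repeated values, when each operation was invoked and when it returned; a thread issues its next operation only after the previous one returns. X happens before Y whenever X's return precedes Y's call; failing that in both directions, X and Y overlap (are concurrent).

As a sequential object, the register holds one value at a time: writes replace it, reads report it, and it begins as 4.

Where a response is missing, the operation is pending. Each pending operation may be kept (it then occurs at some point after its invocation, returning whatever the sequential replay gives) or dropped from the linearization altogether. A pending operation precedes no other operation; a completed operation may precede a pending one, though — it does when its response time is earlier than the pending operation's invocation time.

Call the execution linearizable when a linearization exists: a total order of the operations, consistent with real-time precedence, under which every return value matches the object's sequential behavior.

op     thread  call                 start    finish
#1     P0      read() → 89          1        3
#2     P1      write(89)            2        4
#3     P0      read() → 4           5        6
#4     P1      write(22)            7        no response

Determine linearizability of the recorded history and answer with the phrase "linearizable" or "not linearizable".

events 1..5 are fine; event 6 — the response of #3 at time 6 — makes the prefix non-linearizable
real-time-consistent orders of the 3 completed operations: 2 — all fail the atomic register replay
for example #1, #2, #3 fails at step 1: #1 read() → 89 is not legal there
for example #2, #1, #3 fails at step 3: #3 read() → 4 is not legal there

not linearizable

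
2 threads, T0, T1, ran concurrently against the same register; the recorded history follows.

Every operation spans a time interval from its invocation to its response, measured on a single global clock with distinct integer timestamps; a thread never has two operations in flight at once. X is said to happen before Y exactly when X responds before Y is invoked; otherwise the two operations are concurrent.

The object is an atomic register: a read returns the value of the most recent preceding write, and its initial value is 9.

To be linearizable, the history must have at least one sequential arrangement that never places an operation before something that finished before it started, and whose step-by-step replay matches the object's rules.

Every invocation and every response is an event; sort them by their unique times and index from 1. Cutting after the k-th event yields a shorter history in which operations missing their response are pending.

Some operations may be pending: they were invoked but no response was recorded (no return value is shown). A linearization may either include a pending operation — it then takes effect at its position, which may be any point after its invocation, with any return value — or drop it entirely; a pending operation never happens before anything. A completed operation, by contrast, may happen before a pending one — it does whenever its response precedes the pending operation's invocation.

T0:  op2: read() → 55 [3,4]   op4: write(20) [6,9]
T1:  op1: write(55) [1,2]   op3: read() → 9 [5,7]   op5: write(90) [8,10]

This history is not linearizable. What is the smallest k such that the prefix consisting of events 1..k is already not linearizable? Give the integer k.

events 1..6 are still linearizable — one witness is op1, op2:
step 1: op1 write(55) — value 55
step 2: op2 read() → 55 — value 55
adding event 7 (op3 responds at 7) leaves no legal real-time order
completion choices over the 1 pending operation (op4) were checked; none helps
e.g. op1, op2, op3 (pending dropped): illegal at step 3, since op3 read() → 9 cannot apply there

7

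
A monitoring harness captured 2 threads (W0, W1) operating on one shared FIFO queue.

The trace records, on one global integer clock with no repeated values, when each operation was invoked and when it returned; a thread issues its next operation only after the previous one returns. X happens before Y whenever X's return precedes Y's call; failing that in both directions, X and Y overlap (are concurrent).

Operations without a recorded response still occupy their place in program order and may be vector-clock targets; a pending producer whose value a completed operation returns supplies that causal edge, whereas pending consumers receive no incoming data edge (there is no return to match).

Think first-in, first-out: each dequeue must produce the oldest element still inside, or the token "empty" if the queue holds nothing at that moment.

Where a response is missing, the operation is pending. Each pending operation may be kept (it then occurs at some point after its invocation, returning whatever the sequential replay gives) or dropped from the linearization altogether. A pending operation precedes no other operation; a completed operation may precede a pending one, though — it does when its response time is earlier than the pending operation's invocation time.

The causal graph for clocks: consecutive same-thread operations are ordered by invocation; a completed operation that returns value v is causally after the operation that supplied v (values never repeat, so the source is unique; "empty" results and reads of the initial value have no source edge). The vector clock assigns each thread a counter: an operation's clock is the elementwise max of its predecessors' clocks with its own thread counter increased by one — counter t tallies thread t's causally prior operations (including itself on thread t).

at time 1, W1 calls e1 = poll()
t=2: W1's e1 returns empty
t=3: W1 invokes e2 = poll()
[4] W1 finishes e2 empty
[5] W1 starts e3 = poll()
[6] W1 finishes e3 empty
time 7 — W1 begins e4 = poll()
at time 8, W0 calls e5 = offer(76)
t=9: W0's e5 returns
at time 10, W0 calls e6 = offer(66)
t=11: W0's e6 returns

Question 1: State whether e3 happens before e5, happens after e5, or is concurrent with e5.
e3 spans [5,6], e5 spans [8,9]
resp(e3)=6 < inv(e5)=8

before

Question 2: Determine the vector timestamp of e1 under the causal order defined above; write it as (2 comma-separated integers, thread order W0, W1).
invoked at 1, e1 has no predecessors; its own W1 bump gives (0, 1)
invoked at 8, e5 has no predecessors; its own W0 bump gives (1, 0)
e2 (invocation 3): componentwise max over VC(e1)=(0, 1), +1 at W1, giving (0, 2)
e6 (invocation 10): componentwise max over VC(e5)=(1, 0), +1 at W0, giving (2, 0)
e3 (invocation 5): componentwise max over VC(e2)=(0, 2), +1 at W1, giving (0, 3)
e4 (invocation 7): componentwise max over VC(e3)=(0, 3), +1 at W1, giving (0, 4)
target: VC(e1) = (0, 1)

(0, 1)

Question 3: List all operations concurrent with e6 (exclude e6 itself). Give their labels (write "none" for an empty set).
overlap test against e6 [10,11]: concurrent iff the interval meets 10..11
e1 [1,2]: before
e2 [3,4]: before
e3 [5,6]: before
e4 [7,…): concurrent
e5 [8,9]: before

e4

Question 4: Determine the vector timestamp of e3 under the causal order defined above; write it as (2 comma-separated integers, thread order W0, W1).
e1, invoked 1, has no incoming edges; only W1's bump applies → (0, 1)
e5, invoked 8, has no incoming edges; only W0's bump applies → (1, 0)
VC(e2, invoked at 3): max of VC(e1)=(0, 1), then +1 on thread W1 → (0, 2)
VC(e6, invoked at 10): max of VC(e5)=(1, 0), then +1 on thread W0 → (2, 0)
VC(e3, invoked at 5): max of VC(e2)=(0, 2), then +1 on thread W1 → (0, 3)
VC(e4, invoked at 7): max of VC(e3)=(0, 3), then +1 on thread W1 → (0, 4)
target: VC(e3) = (0, 3)

(0, 3)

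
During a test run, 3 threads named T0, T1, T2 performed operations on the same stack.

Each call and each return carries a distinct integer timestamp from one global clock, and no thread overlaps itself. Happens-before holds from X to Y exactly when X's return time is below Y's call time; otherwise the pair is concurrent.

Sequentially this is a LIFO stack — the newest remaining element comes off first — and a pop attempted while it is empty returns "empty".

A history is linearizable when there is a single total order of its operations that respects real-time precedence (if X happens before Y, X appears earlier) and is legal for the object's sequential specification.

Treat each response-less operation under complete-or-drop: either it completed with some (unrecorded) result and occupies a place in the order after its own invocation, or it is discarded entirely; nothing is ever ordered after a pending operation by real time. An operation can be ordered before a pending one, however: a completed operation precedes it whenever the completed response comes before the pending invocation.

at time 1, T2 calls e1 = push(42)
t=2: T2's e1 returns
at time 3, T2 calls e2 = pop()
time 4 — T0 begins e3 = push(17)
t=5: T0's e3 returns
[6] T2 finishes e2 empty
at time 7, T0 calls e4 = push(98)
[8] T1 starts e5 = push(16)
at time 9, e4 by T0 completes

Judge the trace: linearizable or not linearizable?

events 1..5 are fine; event 6 — the response of e2 at time 6 — makes the prefix non-linearizable
checked exhaustively: 2 real-time-consistent orders of 3 completed operations, zero legal stack replays
e.g. e1, e2, e3: illegal at step 2, since e2 pop() → empty cannot apply there
e.g. e1, e3, e2: illegal at step 3, since e2 pop() → empty cannot apply there

not linearizable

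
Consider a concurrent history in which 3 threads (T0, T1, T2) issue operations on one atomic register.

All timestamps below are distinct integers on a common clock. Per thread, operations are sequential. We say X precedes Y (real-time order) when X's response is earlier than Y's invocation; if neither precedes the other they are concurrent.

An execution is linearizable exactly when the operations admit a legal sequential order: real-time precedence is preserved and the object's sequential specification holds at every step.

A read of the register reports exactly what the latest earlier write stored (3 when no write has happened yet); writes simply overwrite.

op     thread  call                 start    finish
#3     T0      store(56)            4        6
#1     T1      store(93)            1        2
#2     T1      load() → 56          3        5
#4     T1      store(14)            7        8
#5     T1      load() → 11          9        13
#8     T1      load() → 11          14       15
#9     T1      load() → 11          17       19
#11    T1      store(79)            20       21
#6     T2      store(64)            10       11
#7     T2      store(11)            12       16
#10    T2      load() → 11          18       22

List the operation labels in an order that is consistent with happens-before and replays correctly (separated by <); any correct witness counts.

#1 < #3 < #2 < #4 < #6 < #7 < #5 < #8 < #9 < #10 < #11

1. #1 store(93), leaving value 93
2. #3 store(56), leaving value 56
3. #2 load() → 56, leaving value 56
4. #4 store(14), leaving value 14
5. #6 store(64), leaving value 64
6. #7 store(11), leaving value 11
7. #5 load() → 11, leaving value 11
8. #8 load() → 11, leaving value 11
9. #9 load() → 11, leaving value 11
10. #10 load() → 11, leaving value 11
11. #11 store(79), leaving value 79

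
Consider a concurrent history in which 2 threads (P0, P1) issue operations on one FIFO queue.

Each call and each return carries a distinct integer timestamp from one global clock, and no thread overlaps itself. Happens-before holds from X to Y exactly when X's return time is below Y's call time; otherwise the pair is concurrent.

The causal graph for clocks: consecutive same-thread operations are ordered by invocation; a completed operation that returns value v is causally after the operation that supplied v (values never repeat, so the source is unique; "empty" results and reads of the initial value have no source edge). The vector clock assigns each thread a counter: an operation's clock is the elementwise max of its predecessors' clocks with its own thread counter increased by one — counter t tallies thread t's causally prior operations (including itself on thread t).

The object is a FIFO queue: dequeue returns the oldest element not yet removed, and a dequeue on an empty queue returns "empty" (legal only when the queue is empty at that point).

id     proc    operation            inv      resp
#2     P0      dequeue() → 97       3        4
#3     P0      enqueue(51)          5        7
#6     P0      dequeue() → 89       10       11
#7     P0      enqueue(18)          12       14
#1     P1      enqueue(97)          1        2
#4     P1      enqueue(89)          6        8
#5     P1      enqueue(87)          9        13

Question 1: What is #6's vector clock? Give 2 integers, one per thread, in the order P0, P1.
(3, 2)

no predecessors for #1 (invoked 1): P1 increments from zero → (0, 1)
#4, invoked 6, takes VC(#1)=(0, 1) under max, adds 1 for P1 → (0, 2)
#2, invoked 3, takes VC(#1)=(0, 1) under max, adds 1 for P0 → (1, 1)
#5, invoked 9, takes VC(#4)=(0, 2) under max, adds 1 for P1 → (0, 3)
#3, invoked 5, takes VC(#2)=(1, 1) under max, adds 1 for P0 → (2, 1)
#6, invoked 10, takes VC(#3)=(2, 1), VC(#4)=(0, 2) under max, adds 1 for P0 → (3, 2)
#7, invoked 12, takes VC(#6)=(3, 2) under max, adds 1 for P0 → (4, 2)
target: VC(#6) = (3, 2)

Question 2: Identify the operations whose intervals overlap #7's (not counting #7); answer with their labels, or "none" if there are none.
#5

#7 spans [12,14]; an op avoiding the whole window 12..14 is ordered, any other is concurrent
#1 [1,2]: before
#2 [3,4]: before
#3 [5,7]: before
#4 [6,8]: before
#5 [9,13]: concurrent
#6 [10,11]: before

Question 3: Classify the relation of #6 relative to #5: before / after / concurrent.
concurrent

#6 spans [10,11], #5 spans [9,13]
the intervals overlap in both directions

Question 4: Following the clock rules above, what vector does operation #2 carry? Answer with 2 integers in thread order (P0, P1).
(1, 1)

VC(#1, invoked at 1): no causal predecessors; +1 on P1 → (0, 1)
#4 (invocation 6): componentwise max over VC(#1)=(0, 1), +1 at P1, giving (0, 2)
#2 (invocation 3): componentwise max over VC(#1)=(0, 1), +1 at P0, giving (1, 1)
#5 (invocation 9): componentwise max over VC(#4)=(0, 2), +1 at P1, giving (0, 3)
#3 (invocation 5): componentwise max over VC(#2)=(1, 1), +1 at P0, giving (2, 1)
#6 (invocation 10): componentwise max over VC(#3)=(2, 1), VC(#4)=(0, 2), +1 at P0, giving (3, 2)
#7 (invocation 12): componentwise max over VC(#6)=(3, 2), +1 at P0, giving (4, 2)
target: VC(#2) = (1, 1)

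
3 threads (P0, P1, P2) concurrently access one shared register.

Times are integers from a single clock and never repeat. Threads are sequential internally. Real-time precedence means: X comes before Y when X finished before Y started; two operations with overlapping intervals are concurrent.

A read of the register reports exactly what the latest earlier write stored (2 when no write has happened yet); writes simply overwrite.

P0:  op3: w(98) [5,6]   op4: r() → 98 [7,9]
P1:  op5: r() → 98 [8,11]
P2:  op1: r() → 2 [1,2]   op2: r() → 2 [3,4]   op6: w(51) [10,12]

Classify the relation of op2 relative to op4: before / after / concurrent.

before

op2 spans [3,4], op4 spans [7,9]
resp(op2)=4 < inv(op4)=7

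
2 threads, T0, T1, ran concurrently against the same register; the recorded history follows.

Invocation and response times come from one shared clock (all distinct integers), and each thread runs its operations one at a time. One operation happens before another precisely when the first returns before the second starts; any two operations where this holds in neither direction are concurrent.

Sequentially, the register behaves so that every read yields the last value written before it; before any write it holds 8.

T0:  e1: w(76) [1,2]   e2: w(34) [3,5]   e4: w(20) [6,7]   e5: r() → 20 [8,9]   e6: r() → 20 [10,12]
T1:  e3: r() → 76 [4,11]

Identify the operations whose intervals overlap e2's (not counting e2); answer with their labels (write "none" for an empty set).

e3

e2 spans [3,5]; an op avoiding the whole window 3..5 is ordered, any other is concurrent
e1 [1,2]: before
e3 [4,11]: concurrent
e4 [6,7]: after
e5 [8,9]: after
e6 [10,12]: after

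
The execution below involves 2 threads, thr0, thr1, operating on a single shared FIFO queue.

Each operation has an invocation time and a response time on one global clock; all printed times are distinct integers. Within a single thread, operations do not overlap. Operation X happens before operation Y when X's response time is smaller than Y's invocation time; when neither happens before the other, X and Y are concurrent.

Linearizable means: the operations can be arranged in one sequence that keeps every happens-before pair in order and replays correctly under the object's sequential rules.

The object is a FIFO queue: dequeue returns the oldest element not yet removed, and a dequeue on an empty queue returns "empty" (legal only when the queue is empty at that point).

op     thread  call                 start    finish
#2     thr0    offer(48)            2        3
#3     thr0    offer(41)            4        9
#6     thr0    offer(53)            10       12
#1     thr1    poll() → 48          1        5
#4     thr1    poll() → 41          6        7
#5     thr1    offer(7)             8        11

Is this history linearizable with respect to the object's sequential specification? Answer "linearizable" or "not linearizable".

linearizable

witness order: #2, #1, #3, #4, #5, #6
after step 1 (#2 offer(48)): queue <48>
after step 2 (#1 poll() → 48): queue <>
after step 3 (#3 offer(41)): queue <41>
after step 4 (#4 poll() → 41): queue <>
after step 5 (#5 offer(7)): queue <7>
after step 6 (#6 offer(53)): queue <7,53>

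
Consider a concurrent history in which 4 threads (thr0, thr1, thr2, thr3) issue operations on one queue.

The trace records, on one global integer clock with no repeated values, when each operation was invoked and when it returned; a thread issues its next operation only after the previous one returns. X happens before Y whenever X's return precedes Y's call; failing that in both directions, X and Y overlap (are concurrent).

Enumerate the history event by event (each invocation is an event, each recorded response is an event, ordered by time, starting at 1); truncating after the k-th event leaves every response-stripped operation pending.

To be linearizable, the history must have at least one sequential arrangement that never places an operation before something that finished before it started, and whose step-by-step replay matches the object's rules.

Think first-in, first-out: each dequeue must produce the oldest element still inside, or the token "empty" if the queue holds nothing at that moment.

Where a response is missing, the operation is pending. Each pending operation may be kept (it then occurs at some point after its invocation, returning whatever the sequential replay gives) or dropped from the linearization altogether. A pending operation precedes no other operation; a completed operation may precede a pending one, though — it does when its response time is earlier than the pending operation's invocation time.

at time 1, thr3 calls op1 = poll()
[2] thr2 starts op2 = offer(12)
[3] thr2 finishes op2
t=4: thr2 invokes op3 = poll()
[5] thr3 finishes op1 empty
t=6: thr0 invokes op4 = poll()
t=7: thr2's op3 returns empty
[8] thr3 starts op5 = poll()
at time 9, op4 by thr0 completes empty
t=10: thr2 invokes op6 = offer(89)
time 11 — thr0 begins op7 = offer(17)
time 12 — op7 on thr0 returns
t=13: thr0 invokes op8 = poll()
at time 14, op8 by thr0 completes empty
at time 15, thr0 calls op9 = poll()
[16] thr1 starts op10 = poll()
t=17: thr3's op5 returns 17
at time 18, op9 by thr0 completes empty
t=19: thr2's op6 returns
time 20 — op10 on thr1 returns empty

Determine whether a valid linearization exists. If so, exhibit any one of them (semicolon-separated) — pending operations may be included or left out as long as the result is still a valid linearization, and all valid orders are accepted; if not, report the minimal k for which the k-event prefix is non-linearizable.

not linearizable — minimal violating prefix: 9 events

the violation lands at event 9, op4's response at time 9: events 1..8 linearize, events 1..9 do not
the 4 completed operations admit 5 real-time orders; each fails the queue replay
completion choices over the 1 pending operation (op5) were checked; none helps
e.g. op1, op2, op3, op4 (pending dropped): illegal at step 3, since op3 poll() → empty cannot apply there
e.g. op1, op2, op4, op3 (pending dropped): illegal at step 3, since op4 poll() → empty cannot apply there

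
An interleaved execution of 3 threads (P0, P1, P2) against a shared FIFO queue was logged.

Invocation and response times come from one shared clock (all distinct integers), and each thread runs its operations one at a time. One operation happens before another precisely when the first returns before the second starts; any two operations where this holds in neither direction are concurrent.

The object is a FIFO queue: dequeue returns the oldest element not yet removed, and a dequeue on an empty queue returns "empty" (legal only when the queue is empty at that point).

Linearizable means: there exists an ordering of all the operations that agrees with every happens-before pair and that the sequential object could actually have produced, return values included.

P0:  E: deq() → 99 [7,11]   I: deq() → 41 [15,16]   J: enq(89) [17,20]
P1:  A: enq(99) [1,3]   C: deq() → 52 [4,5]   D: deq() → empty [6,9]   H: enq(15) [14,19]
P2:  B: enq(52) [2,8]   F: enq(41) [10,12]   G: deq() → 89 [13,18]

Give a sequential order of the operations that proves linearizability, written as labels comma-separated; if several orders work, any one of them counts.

B, A, C, E, D, F, I, J, G, H

after step 1 (B enq(52)): queue <52>
after step 2 (A enq(99)): queue <52,99>
after step 3 (C deq() → 52): queue <99>
after step 4 (E deq() → 99): queue <>
after step 5 (D deq() → empty): queue <>
after step 6 (F enq(41)): queue <41>
after step 7 (I deq() → 41): queue <>
after step 8 (J enq(89)): queue <89>
after step 9 (G deq() → 89): queue <>
after step 10 (H enq(15)): queue <15>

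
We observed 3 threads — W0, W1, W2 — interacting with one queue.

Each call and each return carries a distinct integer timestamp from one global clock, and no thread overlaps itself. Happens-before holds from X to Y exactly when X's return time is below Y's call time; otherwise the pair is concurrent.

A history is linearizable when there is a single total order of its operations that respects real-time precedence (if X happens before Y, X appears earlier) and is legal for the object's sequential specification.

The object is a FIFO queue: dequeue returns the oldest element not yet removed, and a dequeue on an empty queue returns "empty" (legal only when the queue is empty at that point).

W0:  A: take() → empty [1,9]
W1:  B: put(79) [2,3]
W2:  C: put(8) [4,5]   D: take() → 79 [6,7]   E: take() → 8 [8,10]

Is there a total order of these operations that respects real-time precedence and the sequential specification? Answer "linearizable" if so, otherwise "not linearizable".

linearizable

witness order: A, B, C, D, E
1. A take() → empty, leaving queue <>
2. B put(79), leaving queue <79>
3. C put(8), leaving queue <79,8>
4. D take() → 79, leaving queue <8>
5. E take() → 8, leaving queue <>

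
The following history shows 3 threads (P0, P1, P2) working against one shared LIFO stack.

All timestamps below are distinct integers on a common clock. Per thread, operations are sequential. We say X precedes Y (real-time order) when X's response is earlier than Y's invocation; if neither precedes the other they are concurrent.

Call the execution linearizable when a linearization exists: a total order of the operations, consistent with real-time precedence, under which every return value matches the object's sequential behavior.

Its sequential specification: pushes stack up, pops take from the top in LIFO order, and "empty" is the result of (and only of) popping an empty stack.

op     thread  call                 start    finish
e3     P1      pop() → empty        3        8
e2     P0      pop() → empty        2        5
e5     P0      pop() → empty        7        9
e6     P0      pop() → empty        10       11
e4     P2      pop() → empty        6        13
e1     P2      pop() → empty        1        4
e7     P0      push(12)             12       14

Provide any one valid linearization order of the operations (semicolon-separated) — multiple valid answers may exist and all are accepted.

after step 1 (e1 pop() → empty): stack <>
after step 2 (e2 pop() → empty): stack <>
after step 3 (e3 pop() → empty): stack <>
after step 4 (e4 pop() → empty): stack <>
after step 5 (e5 pop() → empty): stack <>
after step 6 (e6 pop() → empty): stack <>
after step 7 (e7 push(12)): stack <12>

e1; e2; e3; e4; e5; e6; e7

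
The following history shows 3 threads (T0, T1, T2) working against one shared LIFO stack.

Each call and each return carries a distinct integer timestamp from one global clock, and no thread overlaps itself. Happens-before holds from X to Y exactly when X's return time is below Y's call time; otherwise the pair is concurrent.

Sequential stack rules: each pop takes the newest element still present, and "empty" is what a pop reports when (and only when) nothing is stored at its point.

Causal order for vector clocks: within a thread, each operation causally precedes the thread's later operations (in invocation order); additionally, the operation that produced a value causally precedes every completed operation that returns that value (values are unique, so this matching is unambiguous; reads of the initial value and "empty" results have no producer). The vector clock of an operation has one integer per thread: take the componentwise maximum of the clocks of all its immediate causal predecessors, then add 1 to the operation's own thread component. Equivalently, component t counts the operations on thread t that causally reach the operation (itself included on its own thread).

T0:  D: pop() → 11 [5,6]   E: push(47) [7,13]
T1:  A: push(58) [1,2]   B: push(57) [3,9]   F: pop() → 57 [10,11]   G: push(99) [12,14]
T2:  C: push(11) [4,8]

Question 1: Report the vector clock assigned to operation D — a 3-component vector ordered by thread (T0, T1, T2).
(1, 0, 1)

root op C, invoked 4: fresh clock plus T2's own tick → (0, 0, 1)
root op A, invoked 1: fresh clock plus T1's own tick → (0, 1, 0)
invoked at 3, B merges VC(A)=(0, 1, 0) and bumps T1's slot → (0, 2, 0)
invoked at 5, D merges VC(C)=(0, 0, 1) and bumps T0's slot → (1, 0, 1)
invoked at 10, F merges VC(B)=(0, 2, 0) and bumps T1's slot → (0, 3, 0)
invoked at 7, E merges VC(D)=(1, 0, 1) and bumps T0's slot → (2, 0, 1)
invoked at 12, G merges VC(F)=(0, 3, 0) and bumps T1's slot → (0, 4, 0)
target: VC(D) = (1, 0, 1)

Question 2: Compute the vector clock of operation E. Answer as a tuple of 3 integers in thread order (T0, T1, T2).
(2, 0, 1)

C, invoked 4, has no incoming edges; only T2's bump applies → (0, 0, 1)
A, invoked 1, has no incoming edges; only T1's bump applies → (0, 1, 0)
merge at B (invoked 3): VC(A)=(0, 1, 0), own-thread bump on T1 → (0, 2, 0)
merge at D (invoked 5): VC(C)=(0, 0, 1), own-thread bump on T0 → (1, 0, 1)
merge at F (invoked 10): VC(B)=(0, 2, 0), own-thread bump on T1 → (0, 3, 0)
merge at E (invoked 7): VC(D)=(1, 0, 1), own-thread bump on T0 → (2, 0, 1)
merge at G (invoked 12): VC(F)=(0, 3, 0), own-thread bump on T1 → (0, 4, 0)
target: VC(E) = (2, 0, 1)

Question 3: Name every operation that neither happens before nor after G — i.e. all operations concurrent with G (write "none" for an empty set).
E

G spans [12,14]; an op avoiding the whole window 12..14 is ordered, any other is concurrent
A [1,2]: before
B [3,9]: before
C [4,8]: before
D [5,6]: before
E [7,13]: concurrent
F [10,11]: before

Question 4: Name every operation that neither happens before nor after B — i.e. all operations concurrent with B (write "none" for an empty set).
C, D, E

B runs from 3 to 9; window-overlapping ops are concurrent
A [1,2]: before
C [4,8]: concurrent
D [5,6]: concurrent
E [7,13]: concurrent
F [10,11]: after
G [12,14]: after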